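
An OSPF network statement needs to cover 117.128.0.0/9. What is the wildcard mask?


Subnet mask: 255.128.0.0
Wildcard = 255.255.255.255 - subnet mask
255 - 255 = 0
255 - 128 = 127
255 - 0 = 255
255 - 0 = 255
Wildcard: 0.127.255.255


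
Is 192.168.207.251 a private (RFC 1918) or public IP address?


RFC 1918 private ranges:
  10.0.0.0/8 (10.0.0.0 - 10.255.255.255)
  172.16.0.0/12 (172.16.0.0 - 172.31.255.255)
  192.168.0.0/16 (192.168.0.0 - 192.168.255.255)
Private (in 192.168.0.0/16)


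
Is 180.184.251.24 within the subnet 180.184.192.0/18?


Subnet network: 180.184.192.0
Test IP AND mask: 180.184.192.0
Yes, 180.184.251.24 is in 180.184.192.0/18


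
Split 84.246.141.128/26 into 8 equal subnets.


New prefix = 26 + 3 = 29
Each subnet has 8 addresses
  84.246.141.128/29
  84.246.141.136/29
  84.246.141.144/29
  84.246.141.152/29
  84.246.141.160/29
  84.246.141.168/29
  84.246.141.176/29
  84.246.141.184/29
Subnets: 84.246.141.128/29, 84.246.141.136/29, 84.246.141.144/29, 84.246.141.152/29, 84.246.141.160/29, 84.246.141.168/29, 84.246.141.176/29, 84.246.141.184/29


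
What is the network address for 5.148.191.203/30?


IP:   00000101.10010100.10111111.11001011
Mask: 11111111.11111111.11111111.11111100
AND operation:
Net:  00000101.10010100.10111111.11001000
Network: 5.148.191.200/30


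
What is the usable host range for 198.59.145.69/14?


Network: 198.56.0.0
Broadcast: 198.59.255.255
First usable = network + 1
Last usable = broadcast - 1
Range: 198.56.0.1 to 198.59.255.254


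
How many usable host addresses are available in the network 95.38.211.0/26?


Host bits = 32 - 26 = 6
Total addresses = 2^6 = 64
Usable = total - 2 (network and broadcast)
Usable hosts: 62


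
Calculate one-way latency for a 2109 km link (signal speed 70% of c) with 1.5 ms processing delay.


Speed = 0.7 * 3e5 km/s = 210000 km/s
Propagation delay = 2109 / 210000 = 0.01 s = 10.0429 ms
Processing delay = 1.5 ms
Total one-way latency = 11.5429 ms


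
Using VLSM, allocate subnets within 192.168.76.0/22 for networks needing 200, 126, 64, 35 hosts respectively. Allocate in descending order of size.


200 hosts -> /24 (254 usable): 192.168.76.0/24
126 hosts -> /25 (126 usable): 192.168.77.0/25
64 hosts -> /25 (126 usable): 192.168.77.128/25
35 hosts -> /26 (62 usable): 192.168.78.0/26
Allocation: 192.168.76.0/24 (200 hosts, 254 usable); 192.168.77.0/25 (126 hosts, 126 usable); 192.168.77.128/25 (64 hosts, 126 usable); 192.168.78.0/26 (35 hosts, 62 usable)


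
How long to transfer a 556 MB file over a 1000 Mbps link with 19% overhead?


Effective throughput = 1000 * (1 - 19/100) = 810 Mbps
File size in Mb = 556 * 8 = 4448 Mb
Time = 4448 / 810
Time = 5.4914 seconds


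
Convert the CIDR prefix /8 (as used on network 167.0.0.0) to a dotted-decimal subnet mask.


/8 means 8 network bits, 24 host bits
Binary: 11111111000000000000000000000000
Mask: 255.0.0.0


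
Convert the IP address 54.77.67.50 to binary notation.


54 = 00110110
77 = 01001101
67 = 01000011
50 = 00110010
Binary: 00110110.01001101.01000011.00110010


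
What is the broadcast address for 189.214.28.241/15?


Network: 189.214.0.0/15
Host bits = 17
Set all host bits to 1:
Broadcast: 189.215.255.255


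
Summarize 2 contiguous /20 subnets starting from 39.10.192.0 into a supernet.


Original prefix: /20
Number of subnets: 2 = 2^1
New prefix = 20 - 1 = 19
Supernet: 39.10.192.0/19


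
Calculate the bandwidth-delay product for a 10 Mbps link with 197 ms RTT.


BDP = bandwidth * RTT
= 10 Mbps * 197 ms
= 10 * 1e6 * 197 / 1000 bits
= 1970000 bits
= 246250 bytes
= 240.4785 KB
BDP = 1970000 bits (246250 bytes)


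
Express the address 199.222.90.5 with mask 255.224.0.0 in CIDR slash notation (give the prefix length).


Binary: 11111111.11100000.00000000.00000000
Count leading 1s
Prefix: /11


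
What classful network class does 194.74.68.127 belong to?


First octet: 194
Binary: 11000010
110xxxxx -> Class C (192-223)
Class C, default mask 255.255.255.0 (/24)


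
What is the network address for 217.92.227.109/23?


IP:   11011001.01011100.11100011.01101101
Mask: 11111111.11111111.11111110.00000000
AND operation:
Net:  11011001.01011100.11100010.00000000
Network: 217.92.226.0/23


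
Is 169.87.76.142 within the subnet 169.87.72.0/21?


Subnet network: 169.87.72.0
Test IP AND mask: 169.87.72.0
Yes, 169.87.76.142 is in 169.87.72.0/21


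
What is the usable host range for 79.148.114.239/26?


Network: 79.148.114.192
Broadcast: 79.148.114.255
First usable = network + 1
Last usable = broadcast - 1
Range: 79.148.114.193 to 79.148.114.254


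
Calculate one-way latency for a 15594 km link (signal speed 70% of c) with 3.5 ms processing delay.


Speed = 0.7 * 3e5 km/s = 210000 km/s
Propagation delay = 15594 / 210000 = 0.0743 s = 74.2571 ms
Processing delay = 3.5 ms
Total one-way latency = 77.7571 ms


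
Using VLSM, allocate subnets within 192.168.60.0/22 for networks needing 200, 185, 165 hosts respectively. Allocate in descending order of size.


200 hosts -> /24 (254 usable): 192.168.60.0/24
185 hosts -> /24 (254 usable): 192.168.61.0/24
165 hosts -> /24 (254 usable): 192.168.62.0/24
Allocation: 192.168.60.0/24 (200 hosts, 254 usable); 192.168.61.0/24 (185 hosts, 254 usable); 192.168.62.0/24 (165 hosts, 254 usable)


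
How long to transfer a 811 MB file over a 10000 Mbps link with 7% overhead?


Effective throughput = 10000 * (1 - 7/100) = 9300 Mbps
File size in Mb = 811 * 8 = 6488 Mb
Time = 6488 / 9300
Time = 0.6976 seconds


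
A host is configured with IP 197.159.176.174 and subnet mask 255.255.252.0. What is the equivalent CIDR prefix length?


Binary: 11111111.11111111.11111100.00000000
Count leading 1s
Prefix: /22


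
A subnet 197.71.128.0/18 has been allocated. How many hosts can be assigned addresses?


Host bits = 32 - 18 = 14
Total addresses = 2^14 = 16384
Usable = total - 2 (network and broadcast)
Usable hosts: 16382


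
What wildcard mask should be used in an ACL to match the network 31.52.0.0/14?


Subnet mask: 255.252.0.0
Wildcard = 255.255.255.255 - subnet mask
255 - 255 = 0
255 - 252 = 3
255 - 0 = 255
255 - 0 = 255
Wildcard: 0.3.255.255


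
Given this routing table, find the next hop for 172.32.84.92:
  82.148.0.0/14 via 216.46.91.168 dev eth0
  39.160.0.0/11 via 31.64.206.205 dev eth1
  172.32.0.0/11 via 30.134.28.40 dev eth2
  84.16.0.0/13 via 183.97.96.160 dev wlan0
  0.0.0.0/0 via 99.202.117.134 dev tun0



Longest prefix match for 172.32.84.92:
  /14 82.148.0.0: no
  /11 39.160.0.0: no
  /11 172.32.0.0: MATCH
  /13 84.16.0.0: no
  /0 0.0.0.0: MATCH
Selected: next-hop 30.134.28.40 via eth2 (matched /11)


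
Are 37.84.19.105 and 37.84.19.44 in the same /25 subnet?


Mask: 255.255.255.128
37.84.19.105 AND mask = 37.84.19.0
37.84.19.44 AND mask = 37.84.19.0
Yes, same subnet (37.84.19.0)


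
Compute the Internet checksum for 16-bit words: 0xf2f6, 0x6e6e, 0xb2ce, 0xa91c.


Sum all words (with carry folding):
+ 0xf2f6 = 0xf2f6
+ 0x6e6e = 0x6165
+ 0xb2ce = 0x1434
+ 0xa91c = 0xbd50
One's complement: ~0xbd50
Checksum = 0x42af


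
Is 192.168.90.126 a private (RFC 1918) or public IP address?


RFC 1918 private ranges:
  10.0.0.0/8 (10.0.0.0 - 10.255.255.255)
  172.16.0.0/12 (172.16.0.0 - 172.31.255.255)
  192.168.0.0/16 (192.168.0.0 - 192.168.255.255)
Private (in 192.168.0.0/16)


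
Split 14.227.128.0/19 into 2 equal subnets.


New prefix = 19 + 1 = 20
Each subnet has 4096 addresses
  14.227.128.0/20
  14.227.144.0/20
Subnets: 14.227.128.0/20, 14.227.144.0/20


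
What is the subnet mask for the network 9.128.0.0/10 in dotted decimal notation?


/10 means 10 network bits, 22 host bits
Binary: 11111111110000000000000000000000
Mask: 255.192.0.0


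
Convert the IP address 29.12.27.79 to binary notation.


29 = 00011101
12 = 00001100
27 = 00011011
79 = 01001111
Binary: 00011101.00001100.00011011.01001111


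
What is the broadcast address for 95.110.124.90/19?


Network: 95.110.96.0/19
Host bits = 13
Set all host bits to 1:
Broadcast: 95.110.127.255


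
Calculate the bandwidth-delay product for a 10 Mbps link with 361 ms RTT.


BDP = bandwidth * RTT
= 10 Mbps * 361 ms
= 10 * 1e6 * 361 / 1000 bits
= 3610000 bits
= 451250 bytes
= 440.6738 KB
BDP = 3610000 bits (451250 bytes)


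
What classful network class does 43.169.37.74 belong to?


First octet: 43
Binary: 00101011
0xxxxxxx -> Class A (1-126)
Class A, default mask 255.0.0.0 (/8)


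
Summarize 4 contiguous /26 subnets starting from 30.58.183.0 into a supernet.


Original prefix: /26
Number of subnets: 4 = 2^2
New prefix = 26 - 2 = 24
Supernet: 30.58.183.0/24


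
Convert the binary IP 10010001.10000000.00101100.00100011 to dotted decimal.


10010001 = 145
10000000 = 128
00101100 = 44
00100011 = 35
IP: 145.128.44.35


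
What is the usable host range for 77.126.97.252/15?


Network: 77.126.0.0
Broadcast: 77.127.255.255
First usable = network + 1
Last usable = broadcast - 1
Range: 77.126.0.1 to 77.127.255.254


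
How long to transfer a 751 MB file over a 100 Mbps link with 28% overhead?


Effective throughput = 100 * (1 - 28/100) = 72 Mbps
File size in Mb = 751 * 8 = 6008 Mb
Time = 6008 / 72
Time = 83.4444 seconds


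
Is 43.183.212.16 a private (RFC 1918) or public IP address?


RFC 1918 private ranges:
  10.0.0.0/8 (10.0.0.0 - 10.255.255.255)
  172.16.0.0/12 (172.16.0.0 - 172.31.255.255)
  192.168.0.0/16 (192.168.0.0 - 192.168.255.255)
Public (not in any RFC 1918 range)


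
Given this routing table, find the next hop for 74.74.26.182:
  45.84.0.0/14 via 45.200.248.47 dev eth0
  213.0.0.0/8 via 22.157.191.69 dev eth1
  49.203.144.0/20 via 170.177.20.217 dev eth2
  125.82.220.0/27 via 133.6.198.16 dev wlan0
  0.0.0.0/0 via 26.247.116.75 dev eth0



Longest prefix match for 74.74.26.182:
  /14 45.84.0.0: no
  /8 213.0.0.0: no
  /20 49.203.144.0: no
  /27 125.82.220.0: no
  /0 0.0.0.0: MATCH
Selected: next-hop 26.247.116.75 via eth0 (matched /0)


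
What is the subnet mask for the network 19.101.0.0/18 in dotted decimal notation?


/18 means 18 network bits, 14 host bits
Binary: 11111111111111111100000000000000
Mask: 255.255.192.0


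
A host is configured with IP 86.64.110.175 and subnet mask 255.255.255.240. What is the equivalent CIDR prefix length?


Binary: 11111111.11111111.11111111.11110000
Count leading 1s
Prefix: /28


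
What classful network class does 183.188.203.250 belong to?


First octet: 183
Binary: 10110111
10xxxxxx -> Class B (128-191)
Class B, default mask 255.255.0.0 (/16)


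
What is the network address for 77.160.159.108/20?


IP:   01001101.10100000.10011111.01101100
Mask: 11111111.11111111.11110000.00000000
AND operation:
Net:  01001101.10100000.10010000.00000000
Network: 77.160.144.0/20


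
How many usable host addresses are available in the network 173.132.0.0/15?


Host bits = 32 - 15 = 17
Total addresses = 2^17 = 131072
Usable = total - 2 (network and broadcast)
Usable hosts: 131070


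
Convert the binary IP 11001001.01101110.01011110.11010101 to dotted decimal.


11001001 = 201
01101110 = 110
01011110 = 94
11010101 = 213
IP: 201.110.94.213


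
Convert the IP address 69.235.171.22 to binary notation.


69 = 01000101
235 = 11101011
171 = 10101011
22 = 00010110
Binary: 01000101.11101011.10101011.00010110


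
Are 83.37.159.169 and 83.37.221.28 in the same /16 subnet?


Mask: 255.255.0.0
83.37.159.169 AND mask = 83.37.0.0
83.37.221.28 AND mask = 83.37.0.0
Yes, same subnet (83.37.0.0)


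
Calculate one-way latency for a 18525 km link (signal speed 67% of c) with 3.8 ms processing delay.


Speed = 0.67 * 3e5 km/s = 201000 km/s
Propagation delay = 18525 / 201000 = 0.0922 s = 92.1642 ms
Processing delay = 3.8 ms
Total one-way latency = 95.9642 ms


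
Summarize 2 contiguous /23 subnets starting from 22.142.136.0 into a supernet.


Original prefix: /23
Number of subnets: 2 = 2^1
New prefix = 23 - 1 = 22
Supernet: 22.142.136.0/22


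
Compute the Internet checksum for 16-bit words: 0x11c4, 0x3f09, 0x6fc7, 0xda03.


Sum all words (with carry folding):
+ 0x11c4 = 0x11c4
+ 0x3f09 = 0x50cd
+ 0x6fc7 = 0xc094
+ 0xda03 = 0x9a98
One's complement: ~0x9a98
Checksum = 0x6567


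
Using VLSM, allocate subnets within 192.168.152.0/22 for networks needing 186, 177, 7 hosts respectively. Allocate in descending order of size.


186 hosts -> /24 (254 usable): 192.168.152.0/24
177 hosts -> /24 (254 usable): 192.168.153.0/24
7 hosts -> /28 (14 usable): 192.168.154.0/28
Allocation: 192.168.152.0/24 (186 hosts, 254 usable); 192.168.153.0/24 (177 hosts, 254 usable); 192.168.154.0/28 (7 hosts, 14 usable)


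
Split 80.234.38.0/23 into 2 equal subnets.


New prefix = 23 + 1 = 24
Each subnet has 256 addresses
  80.234.38.0/24
  80.234.39.0/24
Subnets: 80.234.38.0/24, 80.234.39.0/24


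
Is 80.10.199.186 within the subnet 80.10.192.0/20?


Subnet network: 80.10.192.0
Test IP AND mask: 80.10.192.0
Yes, 80.10.199.186 is in 80.10.192.0/20


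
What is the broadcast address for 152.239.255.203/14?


Network: 152.236.0.0/14
Host bits = 18
Set all host bits to 1:
Broadcast: 152.239.255.255


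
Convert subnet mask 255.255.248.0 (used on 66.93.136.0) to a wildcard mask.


Subnet mask: 255.255.248.0
Wildcard = 255.255.255.255 - subnet mask
255 - 255 = 0
255 - 255 = 0
255 - 248 = 7
255 - 0 = 255
Wildcard: 0.0.7.255


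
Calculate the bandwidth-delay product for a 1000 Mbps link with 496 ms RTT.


BDP = bandwidth * RTT
= 1000 Mbps * 496 ms
= 1000 * 1e6 * 496 / 1000 bits
= 496000000 bits
= 62000000 bytes
= 60546.875 KB
BDP = 496000000 bits (62000000 bytes)


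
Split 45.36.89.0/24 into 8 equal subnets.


New prefix = 24 + 3 = 27
Each subnet has 32 addresses
  45.36.89.0/27
  45.36.89.32/27
  45.36.89.64/27
  45.36.89.96/27
  45.36.89.128/27
  45.36.89.160/27
  45.36.89.192/27
  45.36.89.224/27
Subnets: 45.36.89.0/27, 45.36.89.32/27, 45.36.89.64/27, 45.36.89.96/27, 45.36.89.128/27, 45.36.89.160/27, 45.36.89.192/27, 45.36.89.224/27


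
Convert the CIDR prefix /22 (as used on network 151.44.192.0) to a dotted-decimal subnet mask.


/22 means 22 network bits, 10 host bits
Binary: 11111111111111111111110000000000
Mask: 255.255.252.0


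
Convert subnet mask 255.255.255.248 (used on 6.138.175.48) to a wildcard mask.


Subnet mask: 255.255.255.248
Wildcard = 255.255.255.255 - subnet mask
255 - 255 = 0
255 - 255 = 0
255 - 255 = 0
255 - 248 = 7
Wildcard: 0.0.0.7


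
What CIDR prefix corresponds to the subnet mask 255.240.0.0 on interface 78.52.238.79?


Binary: 11111111.11110000.00000000.00000000
Count leading 1s
Prefix: /12


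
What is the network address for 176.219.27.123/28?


IP:   10110000.11011011.00011011.01111011
Mask: 11111111.11111111.11111111.11110000
AND operation:
Net:  10110000.11011011.00011011.01110000
Network: 176.219.27.112/28


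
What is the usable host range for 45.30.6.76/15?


Network: 45.30.0.0
Broadcast: 45.31.255.255
First usable = network + 1
Last usable = broadcast - 1
Range: 45.30.0.1 to 45.31.255.254


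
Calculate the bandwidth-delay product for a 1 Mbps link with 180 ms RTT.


BDP = bandwidth * RTT
= 1 Mbps * 180 ms
= 1 * 1e6 * 180 / 1000 bits
= 180000 bits
= 22500 bytes
= 21.9727 KB
BDP = 180000 bits (22500 bytes)


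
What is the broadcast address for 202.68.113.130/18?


Network: 202.68.64.0/18
Host bits = 14
Set all host bits to 1:
Broadcast: 202.68.127.255


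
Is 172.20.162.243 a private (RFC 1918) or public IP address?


RFC 1918 private ranges:
  10.0.0.0/8 (10.0.0.0 - 10.255.255.255)
  172.16.0.0/12 (172.16.0.0 - 172.31.255.255)
  192.168.0.0/16 (192.168.0.0 - 192.168.255.255)
Private (in 172.16.0.0/12)


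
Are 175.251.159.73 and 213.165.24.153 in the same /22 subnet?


Mask: 255.255.252.0
175.251.159.73 AND mask = 175.251.156.0
213.165.24.153 AND mask = 213.165.24.0
No, different subnets (175.251.156.0 vs 213.165.24.0)


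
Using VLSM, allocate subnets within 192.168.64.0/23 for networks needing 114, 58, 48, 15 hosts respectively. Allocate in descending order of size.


114 hosts -> /25 (126 usable): 192.168.64.0/25
58 hosts -> /26 (62 usable): 192.168.64.128/26
48 hosts -> /26 (62 usable): 192.168.64.192/26
15 hosts -> /27 (30 usable): 192.168.65.0/27
Allocation: 192.168.64.0/25 (114 hosts, 126 usable); 192.168.64.128/26 (58 hosts, 62 usable); 192.168.64.192/26 (48 hosts, 62 usable); 192.168.65.0/27 (15 hosts, 30 usable)


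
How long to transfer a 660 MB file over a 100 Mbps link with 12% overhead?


Effective throughput = 100 * (1 - 12/100) = 88 Mbps
File size in Mb = 660 * 8 = 5280 Mb
Time = 5280 / 88
Time = 60 seconds


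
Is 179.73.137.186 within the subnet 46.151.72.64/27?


Subnet network: 46.151.72.64
Test IP AND mask: 179.73.137.160
No, 179.73.137.186 is not in 46.151.72.64/27


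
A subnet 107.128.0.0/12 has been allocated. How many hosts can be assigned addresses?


Host bits = 32 - 12 = 20
Total addresses = 2^20 = 1048576
Usable = total - 2 (network and broadcast)
Usable hosts: 1048574


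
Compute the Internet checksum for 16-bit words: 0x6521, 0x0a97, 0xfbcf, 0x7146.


Sum all words (with carry folding):
+ 0x6521 = 0x6521
+ 0x0a97 = 0x6fb8
+ 0xfbcf = 0x6b88
+ 0x7146 = 0xdcce
One's complement: ~0xdcce
Checksum = 0x2331


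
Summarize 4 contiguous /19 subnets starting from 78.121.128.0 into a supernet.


Original prefix: /19
Number of subnets: 4 = 2^2
New prefix = 19 - 2 = 17
Supernet: 78.121.128.0/17


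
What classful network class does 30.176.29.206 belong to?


First octet: 30
Binary: 00011110
0xxxxxxx -> Class A (1-126)
Class A, default mask 255.0.0.0 (/8)


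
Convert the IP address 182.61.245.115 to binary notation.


182 = 10110110
61 = 00111101
245 = 11110101
115 = 01110011
Binary: 10110110.00111101.11110101.01110011


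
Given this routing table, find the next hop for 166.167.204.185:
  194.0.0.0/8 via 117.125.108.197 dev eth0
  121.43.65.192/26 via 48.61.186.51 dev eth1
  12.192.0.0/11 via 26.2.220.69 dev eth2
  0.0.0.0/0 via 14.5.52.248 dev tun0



Longest prefix match for 166.167.204.185:
  /8 194.0.0.0: no
  /26 121.43.65.192: no
  /11 12.192.0.0: no
  /0 0.0.0.0: MATCH
Selected: next-hop 14.5.52.248 via tun0 (matched /0)


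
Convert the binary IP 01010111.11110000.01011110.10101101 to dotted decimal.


01010111 = 87
11110000 = 240
01011110 = 94
10101101 = 173
IP: 87.240.94.173


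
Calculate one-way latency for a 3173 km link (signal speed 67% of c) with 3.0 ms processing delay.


Speed = 0.67 * 3e5 km/s = 201000 km/s
Propagation delay = 3173 / 201000 = 0.0158 s = 15.7861 ms
Processing delay = 3.0 ms
Total one-way latency = 18.7861 ms


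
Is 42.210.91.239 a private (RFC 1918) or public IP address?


RFC 1918 private ranges:
  10.0.0.0/8 (10.0.0.0 - 10.255.255.255)
  172.16.0.0/12 (172.16.0.0 - 172.31.255.255)
  192.168.0.0/16 (192.168.0.0 - 192.168.255.255)
Public (not in any RFC 1918 range)


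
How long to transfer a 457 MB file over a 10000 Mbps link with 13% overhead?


Effective throughput = 10000 * (1 - 13/100) = 8700 Mbps
File size in Mb = 457 * 8 = 3656 Mb
Time = 3656 / 8700
Time = 0.4202 seconds


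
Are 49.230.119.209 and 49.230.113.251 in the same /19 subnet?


Mask: 255.255.224.0
49.230.119.209 AND mask = 49.230.96.0
49.230.113.251 AND mask = 49.230.96.0
Yes, same subnet (49.230.96.0)


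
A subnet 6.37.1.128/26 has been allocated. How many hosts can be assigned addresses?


Host bits = 32 - 26 = 6
Total addresses = 2^6 = 64
Usable = total - 2 (network and broadcast)
Usable hosts: 62


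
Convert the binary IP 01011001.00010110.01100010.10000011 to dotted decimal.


01011001 = 89
00010110 = 22
01100010 = 98
10000011 = 131
IP: 89.22.98.131


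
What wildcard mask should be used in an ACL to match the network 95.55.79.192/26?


Subnet mask: 255.255.255.192
Wildcard = 255.255.255.255 - subnet mask
255 - 255 = 0
255 - 255 = 0
255 - 255 = 0
255 - 192 = 63
Wildcard: 0.0.0.63


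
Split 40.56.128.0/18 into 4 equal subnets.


New prefix = 18 + 2 = 20
Each subnet has 4096 addresses
  40.56.128.0/20
  40.56.144.0/20
  40.56.160.0/20
  40.56.176.0/20
Subnets: 40.56.128.0/20, 40.56.144.0/20, 40.56.160.0/20, 40.56.176.0/20


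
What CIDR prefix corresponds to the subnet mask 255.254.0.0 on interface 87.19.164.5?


Binary: 11111111.11111110.00000000.00000000
Count leading 1s
Prefix: /15


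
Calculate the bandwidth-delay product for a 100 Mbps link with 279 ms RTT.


BDP = bandwidth * RTT
= 100 Mbps * 279 ms
= 100 * 1e6 * 279 / 1000 bits
= 27900000 bits
= 3487500 bytes
= 3405.7617 KB
BDP = 27900000 bits (3487500 bytes)


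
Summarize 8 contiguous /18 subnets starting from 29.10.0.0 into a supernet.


Original prefix: /18
Number of subnets: 8 = 2^3
New prefix = 18 - 3 = 15
Supernet: 29.10.0.0/15


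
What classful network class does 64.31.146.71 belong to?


First octet: 64
Binary: 01000000
0xxxxxxx -> Class A (1-126)
Class A, default mask 255.0.0.0 (/8)


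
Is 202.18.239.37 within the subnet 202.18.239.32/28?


Subnet network: 202.18.239.32
Test IP AND mask: 202.18.239.32
Yes, 202.18.239.37 is in 202.18.239.32/28


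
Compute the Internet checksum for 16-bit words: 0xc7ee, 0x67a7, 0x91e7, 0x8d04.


Sum all words (with carry folding):
+ 0xc7ee = 0xc7ee
+ 0x67a7 = 0x2f96
+ 0x91e7 = 0xc17d
+ 0x8d04 = 0x4e82
One's complement: ~0x4e82
Checksum = 0xb17d


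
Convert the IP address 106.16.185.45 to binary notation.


106 = 01101010
16 = 00010000
185 = 10111001
45 = 00101101
Binary: 01101010.00010000.10111001.00101101


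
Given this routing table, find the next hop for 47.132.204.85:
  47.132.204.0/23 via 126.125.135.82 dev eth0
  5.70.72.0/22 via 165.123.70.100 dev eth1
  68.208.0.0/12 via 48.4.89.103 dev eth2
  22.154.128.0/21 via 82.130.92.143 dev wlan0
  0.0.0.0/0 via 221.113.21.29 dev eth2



Longest prefix match for 47.132.204.85:
  /23 47.132.204.0: MATCH
  /22 5.70.72.0: no
  /12 68.208.0.0: no
  /21 22.154.128.0: no
  /0 0.0.0.0: MATCH
Selected: next-hop 126.125.135.82 via eth0 (matched /23)


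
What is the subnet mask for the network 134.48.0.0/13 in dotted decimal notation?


/13 means 13 network bits, 19 host bits
Binary: 11111111111110000000000000000000
Mask: 255.248.0.0


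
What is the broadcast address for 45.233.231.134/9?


Network: 45.128.0.0/9
Host bits = 23
Set all host bits to 1:
Broadcast: 45.255.255.255


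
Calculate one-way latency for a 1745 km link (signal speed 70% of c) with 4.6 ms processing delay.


Speed = 0.7 * 3e5 km/s = 210000 km/s
Propagation delay = 1745 / 210000 = 0.0083 s = 8.3095 ms
Processing delay = 4.6 ms
Total one-way latency = 12.9095 ms


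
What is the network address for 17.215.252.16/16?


IP:   00010001.11010111.11111100.00010000
Mask: 11111111.11111111.00000000.00000000
AND operation:
Net:  00010001.11010111.00000000.00000000
Network: 17.215.0.0/16


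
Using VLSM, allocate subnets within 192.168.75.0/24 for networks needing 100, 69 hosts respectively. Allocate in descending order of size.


100 hosts -> /25 (126 usable): 192.168.75.0/25
69 hosts -> /25 (126 usable): 192.168.75.128/25
Allocation: 192.168.75.0/25 (100 hosts, 126 usable); 192.168.75.128/25 (69 hosts, 126 usable)


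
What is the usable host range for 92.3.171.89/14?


Network: 92.0.0.0
Broadcast: 92.3.255.255
First usable = network + 1
Last usable = broadcast - 1
Range: 92.0.0.1 to 92.3.255.254


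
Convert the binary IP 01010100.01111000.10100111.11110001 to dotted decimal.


01010100 = 84
01111000 = 120
10100111 = 167
11110001 = 241
IP: 84.120.167.241


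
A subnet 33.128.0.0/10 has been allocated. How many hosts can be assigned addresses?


Host bits = 32 - 10 = 22
Total addresses = 2^22 = 4194304
Usable = total - 2 (network and broadcast)
Usable hosts: 4194302


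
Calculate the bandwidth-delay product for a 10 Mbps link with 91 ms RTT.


BDP = bandwidth * RTT
= 10 Mbps * 91 ms
= 10 * 1e6 * 91 / 1000 bits
= 910000 bits
= 113750 bytes
= 111.084 KB
BDP = 910000 bits (113750 bytes)


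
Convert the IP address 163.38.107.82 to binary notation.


163 = 10100011
38 = 00100110
107 = 01101011
82 = 01010010
Binary: 10100011.00100110.01101011.01010010


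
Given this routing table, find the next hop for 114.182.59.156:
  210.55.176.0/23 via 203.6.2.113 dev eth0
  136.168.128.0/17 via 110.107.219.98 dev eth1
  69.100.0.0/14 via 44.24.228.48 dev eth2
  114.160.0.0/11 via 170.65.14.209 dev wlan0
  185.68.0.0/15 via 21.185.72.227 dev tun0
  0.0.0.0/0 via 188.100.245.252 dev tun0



Longest prefix match for 114.182.59.156:
  /23 210.55.176.0: no
  /17 136.168.128.0: no
  /14 69.100.0.0: no
  /11 114.160.0.0: MATCH
  /15 185.68.0.0: no
  /0 0.0.0.0: MATCH
Selected: next-hop 170.65.14.209 via wlan0 (matched /11)


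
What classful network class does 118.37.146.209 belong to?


First octet: 118
Binary: 01110110
0xxxxxxx -> Class A (1-126)
Class A, default mask 255.0.0.0 (/8)


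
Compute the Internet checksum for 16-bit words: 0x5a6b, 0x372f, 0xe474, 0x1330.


Sum all words (with carry folding):
+ 0x5a6b = 0x5a6b
+ 0x372f = 0x919a
+ 0xe474 = 0x760f
+ 0x1330 = 0x893f
One's complement: ~0x893f
Checksum = 0x76c0


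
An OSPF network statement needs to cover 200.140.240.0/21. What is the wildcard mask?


Subnet mask: 255.255.248.0
Wildcard = 255.255.255.255 - subnet mask
255 - 255 = 0
255 - 255 = 0
255 - 248 = 7
255 - 0 = 255
Wildcard: 0.0.7.255


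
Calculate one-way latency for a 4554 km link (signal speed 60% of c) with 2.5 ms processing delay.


Speed = 0.6 * 3e5 km/s = 180000 km/s
Propagation delay = 4554 / 180000 = 0.0253 s = 25.3 ms
Processing delay = 2.5 ms
Total one-way latency = 27.8 ms


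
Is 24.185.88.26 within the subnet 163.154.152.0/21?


Subnet network: 163.154.152.0
Test IP AND mask: 24.185.88.0
No, 24.185.88.26 is not in 163.154.152.0/21


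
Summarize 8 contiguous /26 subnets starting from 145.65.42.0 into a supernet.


Original prefix: /26
Number of subnets: 8 = 2^3
New prefix = 26 - 3 = 23
Supernet: 145.65.42.0/23


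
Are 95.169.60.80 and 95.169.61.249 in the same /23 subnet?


Mask: 255.255.254.0
95.169.60.80 AND mask = 95.169.60.0
95.169.61.249 AND mask = 95.169.60.0
Yes, same subnet (95.169.60.0)


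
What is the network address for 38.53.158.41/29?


IP:   00100110.00110101.10011110.00101001
Mask: 11111111.11111111.11111111.11111000
AND operation:
Net:  00100110.00110101.10011110.00101000
Network: 38.53.158.40/29


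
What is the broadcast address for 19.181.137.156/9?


Network: 19.128.0.0/9
Host bits = 23
Set all host bits to 1:
Broadcast: 19.255.255.255


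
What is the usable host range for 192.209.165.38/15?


Network: 192.208.0.0
Broadcast: 192.209.255.255
First usable = network + 1
Last usable = broadcast - 1
Range: 192.208.0.1 to 192.209.255.254


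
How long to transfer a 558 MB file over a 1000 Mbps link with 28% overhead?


Effective throughput = 1000 * (1 - 28/100) = 720 Mbps
File size in Mb = 558 * 8 = 4464 Mb
Time = 4464 / 720
Time = 6.2 seconds


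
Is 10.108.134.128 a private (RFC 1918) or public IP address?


RFC 1918 private ranges:
  10.0.0.0/8 (10.0.0.0 - 10.255.255.255)
  172.16.0.0/12 (172.16.0.0 - 172.31.255.255)
  192.168.0.0/16 (192.168.0.0 - 192.168.255.255)
Private (in 10.0.0.0/8)


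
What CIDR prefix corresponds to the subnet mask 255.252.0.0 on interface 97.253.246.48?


Binary: 11111111.11111100.00000000.00000000
Count leading 1s
Prefix: /14


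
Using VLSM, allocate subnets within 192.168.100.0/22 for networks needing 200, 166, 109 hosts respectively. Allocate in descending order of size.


200 hosts -> /24 (254 usable): 192.168.100.0/24
166 hosts -> /24 (254 usable): 192.168.101.0/24
109 hosts -> /25 (126 usable): 192.168.102.0/25
Allocation: 192.168.100.0/24 (200 hosts, 254 usable); 192.168.101.0/24 (166 hosts, 254 usable); 192.168.102.0/25 (109 hosts, 126 usable)


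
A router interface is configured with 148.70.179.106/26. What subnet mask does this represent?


/26 means 26 network bits, 6 host bits
Binary: 11111111111111111111111111000000
Mask: 255.255.255.192


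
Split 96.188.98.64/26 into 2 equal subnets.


New prefix = 26 + 1 = 27
Each subnet has 32 addresses
  96.188.98.64/27
  96.188.98.96/27
Subnets: 96.188.98.64/27, 96.188.98.96/27


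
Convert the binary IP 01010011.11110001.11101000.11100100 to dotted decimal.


01010011 = 83
11110001 = 241
11101000 = 232
11100100 = 228
IP: 83.241.232.228


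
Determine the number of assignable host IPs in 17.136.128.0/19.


Host bits = 32 - 19 = 13
Total addresses = 2^13 = 8192
Usable = total - 2 (network and broadcast)
Usable hosts: 8190


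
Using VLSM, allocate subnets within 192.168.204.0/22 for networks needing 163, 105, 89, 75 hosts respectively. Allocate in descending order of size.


163 hosts -> /24 (254 usable): 192.168.204.0/24
105 hosts -> /25 (126 usable): 192.168.205.0/25
89 hosts -> /25 (126 usable): 192.168.205.128/25
75 hosts -> /25 (126 usable): 192.168.206.0/25
Allocation: 192.168.204.0/24 (163 hosts, 254 usable); 192.168.205.0/25 (105 hosts, 126 usable); 192.168.205.128/25 (89 hosts, 126 usable); 192.168.206.0/25 (75 hosts, 126 usable)


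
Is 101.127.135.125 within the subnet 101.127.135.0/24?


Subnet network: 101.127.135.0
Test IP AND mask: 101.127.135.0
Yes, 101.127.135.125 is in 101.127.135.0/24


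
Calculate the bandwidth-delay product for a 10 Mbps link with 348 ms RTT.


BDP = bandwidth * RTT
= 10 Mbps * 348 ms
= 10 * 1e6 * 348 / 1000 bits
= 3480000 bits
= 435000 bytes
= 424.8047 KB
BDP = 3480000 bits (435000 bytes)


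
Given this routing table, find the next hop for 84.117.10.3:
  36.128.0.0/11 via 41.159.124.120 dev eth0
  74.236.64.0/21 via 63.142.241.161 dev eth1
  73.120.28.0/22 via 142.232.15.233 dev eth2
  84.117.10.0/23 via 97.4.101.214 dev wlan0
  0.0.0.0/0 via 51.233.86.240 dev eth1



Longest prefix match for 84.117.10.3:
  /11 36.128.0.0: no
  /21 74.236.64.0: no
  /22 73.120.28.0: no
  /23 84.117.10.0: MATCH
  /0 0.0.0.0: MATCH
Selected: next-hop 97.4.101.214 via wlan0 (matched /23)


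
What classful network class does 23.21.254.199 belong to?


First octet: 23
Binary: 00010111
0xxxxxxx -> Class A (1-126)
Class A, default mask 255.0.0.0 (/8)


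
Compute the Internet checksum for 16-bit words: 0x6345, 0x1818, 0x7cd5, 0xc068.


Sum all words (with carry folding):
+ 0x6345 = 0x6345
+ 0x1818 = 0x7b5d
+ 0x7cd5 = 0xf832
+ 0xc068 = 0xb89b
One's complement: ~0xb89b
Checksum = 0x4764


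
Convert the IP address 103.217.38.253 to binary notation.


103 = 01100111
217 = 11011001
38 = 00100110
253 = 11111101
Binary: 01100111.11011001.00100110.11111101


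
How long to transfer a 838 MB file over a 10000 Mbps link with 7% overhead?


Effective throughput = 10000 * (1 - 7/100) = 9300 Mbps
File size in Mb = 838 * 8 = 6704 Mb
Time = 6704 / 9300
Time = 0.7209 seconds


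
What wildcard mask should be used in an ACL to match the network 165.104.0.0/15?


Subnet mask: 255.254.0.0
Wildcard = 255.255.255.255 - subnet mask
255 - 255 = 0
255 - 254 = 1
255 - 0 = 255
255 - 0 = 255
Wildcard: 0.1.255.255


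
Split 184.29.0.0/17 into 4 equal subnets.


New prefix = 17 + 2 = 19
Each subnet has 8192 addresses
  184.29.0.0/19
  184.29.32.0/19
  184.29.64.0/19
  184.29.96.0/19
Subnets: 184.29.0.0/19, 184.29.32.0/19, 184.29.64.0/19, 184.29.96.0/19


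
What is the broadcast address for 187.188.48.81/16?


Network: 187.188.0.0/16
Host bits = 16
Set all host bits to 1:
Broadcast: 187.188.255.255


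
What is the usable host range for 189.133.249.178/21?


Network: 189.133.248.0
Broadcast: 189.133.255.255
First usable = network + 1
Last usable = broadcast - 1
Range: 189.133.248.1 to 189.133.255.254


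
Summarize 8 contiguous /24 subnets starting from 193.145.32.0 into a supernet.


Original prefix: /24
Number of subnets: 8 = 2^3
New prefix = 24 - 3 = 21
Supernet: 193.145.32.0/21


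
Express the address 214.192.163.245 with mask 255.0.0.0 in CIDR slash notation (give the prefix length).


Binary: 11111111.00000000.00000000.00000000
Count leading 1s
Prefix: /8


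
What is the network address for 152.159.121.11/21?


IP:   10011000.10011111.01111001.00001011
Mask: 11111111.11111111.11111000.00000000
AND operation:
Net:  10011000.10011111.01111000.00000000
Network: 152.159.120.0/21


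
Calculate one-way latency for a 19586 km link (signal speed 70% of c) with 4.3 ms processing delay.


Speed = 0.7 * 3e5 km/s = 210000 km/s
Propagation delay = 19586 / 210000 = 0.0933 s = 93.2667 ms
Processing delay = 4.3 ms
Total one-way latency = 97.5667 ms


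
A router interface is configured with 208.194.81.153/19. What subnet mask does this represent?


/19 means 19 network bits, 13 host bits
Binary: 11111111111111111110000000000000
Mask: 255.255.224.0


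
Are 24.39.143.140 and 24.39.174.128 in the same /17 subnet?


Mask: 255.255.128.0
24.39.143.140 AND mask = 24.39.128.0
24.39.174.128 AND mask = 24.39.128.0
Yes, same subnet (24.39.128.0)


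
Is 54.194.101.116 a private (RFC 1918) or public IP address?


RFC 1918 private ranges:
  10.0.0.0/8 (10.0.0.0 - 10.255.255.255)
  172.16.0.0/12 (172.16.0.0 - 172.31.255.255)
  192.168.0.0/16 (192.168.0.0 - 192.168.255.255)
Public (not in any RFC 1918 range)


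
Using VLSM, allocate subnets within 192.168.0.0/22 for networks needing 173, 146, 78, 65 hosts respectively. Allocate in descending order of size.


173 hosts -> /24 (254 usable): 192.168.0.0/24
146 hosts -> /24 (254 usable): 192.168.1.0/24
78 hosts -> /25 (126 usable): 192.168.2.0/25
65 hosts -> /25 (126 usable): 192.168.2.128/25
Allocation: 192.168.0.0/24 (173 hosts, 254 usable); 192.168.1.0/24 (146 hosts, 254 usable); 192.168.2.0/25 (78 hosts, 126 usable); 192.168.2.128/25 (65 hosts, 126 usable)


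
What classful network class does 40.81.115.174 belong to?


First octet: 40
Binary: 00101000
0xxxxxxx -> Class A (1-126)
Class A, default mask 255.0.0.0 (/8)


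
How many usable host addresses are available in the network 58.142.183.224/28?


Host bits = 32 - 28 = 4
Total addresses = 2^4 = 16
Usable = total - 2 (network and broadcast)
Usable hosts: 14


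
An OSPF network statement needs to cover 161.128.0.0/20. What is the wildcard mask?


Subnet mask: 255.255.240.0
Wildcard = 255.255.255.255 - subnet mask
255 - 255 = 0
255 - 255 = 0
255 - 240 = 15
255 - 0 = 255
Wildcard: 0.0.15.255


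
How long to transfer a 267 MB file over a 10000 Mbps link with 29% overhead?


Effective throughput = 10000 * (1 - 29/100) = 7100 Mbps
File size in Mb = 267 * 8 = 2136 Mb
Time = 2136 / 7100
Time = 0.3008 seconds


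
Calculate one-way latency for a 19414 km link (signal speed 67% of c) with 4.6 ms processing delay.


Speed = 0.67 * 3e5 km/s = 201000 km/s
Propagation delay = 19414 / 201000 = 0.0966 s = 96.5871 ms
Processing delay = 4.6 ms
Total one-way latency = 101.1871 ms


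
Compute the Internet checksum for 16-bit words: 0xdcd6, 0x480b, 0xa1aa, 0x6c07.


Sum all words (with carry folding):
+ 0xdcd6 = 0xdcd6
+ 0x480b = 0x24e2
+ 0xa1aa = 0xc68c
+ 0x6c07 = 0x3294
One's complement: ~0x3294
Checksum = 0xcd6b


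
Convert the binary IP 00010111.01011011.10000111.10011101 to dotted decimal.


00010111 = 23
01011011 = 91
10000111 = 135
10011101 = 157
IP: 23.91.135.157


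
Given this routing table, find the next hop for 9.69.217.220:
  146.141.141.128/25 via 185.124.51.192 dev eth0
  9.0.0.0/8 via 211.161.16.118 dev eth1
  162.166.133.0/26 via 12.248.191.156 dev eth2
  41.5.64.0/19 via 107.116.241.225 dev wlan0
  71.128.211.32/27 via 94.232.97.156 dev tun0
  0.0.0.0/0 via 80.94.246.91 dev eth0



Longest prefix match for 9.69.217.220:
  /25 146.141.141.128: no
  /8 9.0.0.0: MATCH
  /26 162.166.133.0: no
  /19 41.5.64.0: no
  /27 71.128.211.32: no
  /0 0.0.0.0: MATCH
Selected: next-hop 211.161.16.118 via eth1 (matched /8)


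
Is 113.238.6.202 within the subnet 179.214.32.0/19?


Subnet network: 179.214.32.0
Test IP AND mask: 113.238.0.0
No, 113.238.6.202 is not in 179.214.32.0/19


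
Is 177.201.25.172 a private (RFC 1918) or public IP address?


RFC 1918 private ranges:
  10.0.0.0/8 (10.0.0.0 - 10.255.255.255)
  172.16.0.0/12 (172.16.0.0 - 172.31.255.255)
  192.168.0.0/16 (192.168.0.0 - 192.168.255.255)
Public (not in any RFC 1918 range)


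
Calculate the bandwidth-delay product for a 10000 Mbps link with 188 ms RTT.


BDP = bandwidth * RTT
= 10000 Mbps * 188 ms
= 10000 * 1e6 * 188 / 1000 bits
= 1880000000 bits
= 235000000 bytes
= 229492.1875 KB
BDP = 1880000000 bits (235000000 bytes)


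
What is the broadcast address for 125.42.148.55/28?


Network: 125.42.148.48/28
Host bits = 4
Set all host bits to 1:
Broadcast: 125.42.148.63


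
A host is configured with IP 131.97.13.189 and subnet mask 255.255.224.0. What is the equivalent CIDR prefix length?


Binary: 11111111.11111111.11100000.00000000
Count leading 1s
Prefix: /19


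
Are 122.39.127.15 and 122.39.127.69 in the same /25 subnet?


Mask: 255.255.255.128
122.39.127.15 AND mask = 122.39.127.0
122.39.127.69 AND mask = 122.39.127.0
Yes, same subnet (122.39.127.0)


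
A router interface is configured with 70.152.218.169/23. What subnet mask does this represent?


/23 means 23 network bits, 9 host bits
Binary: 11111111111111111111111000000000
Mask: 255.255.254.0


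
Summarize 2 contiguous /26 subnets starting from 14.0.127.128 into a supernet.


Original prefix: /26
Number of subnets: 2 = 2^1
New prefix = 26 - 1 = 25
Supernet: 14.0.127.128/25


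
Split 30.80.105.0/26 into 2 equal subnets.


New prefix = 26 + 1 = 27
Each subnet has 32 addresses
  30.80.105.0/27
  30.80.105.32/27
Subnets: 30.80.105.0/27, 30.80.105.32/27


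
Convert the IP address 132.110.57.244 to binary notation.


132 = 10000100
110 = 01101110
57 = 00111001
244 = 11110100
Binary: 10000100.01101110.00111001.11110100


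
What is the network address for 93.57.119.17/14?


IP:   01011101.00111001.01110111.00010001
Mask: 11111111.11111100.00000000.00000000
AND operation:
Net:  01011101.00111000.00000000.00000000
Network: 93.56.0.0/14


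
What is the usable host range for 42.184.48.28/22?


Network: 42.184.48.0
Broadcast: 42.184.51.255
First usable = network + 1
Last usable = broadcast - 1
Range: 42.184.48.1 to 42.184.51.254


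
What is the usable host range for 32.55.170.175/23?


Network: 32.55.170.0
Broadcast: 32.55.171.255
First usable = network + 1
Last usable = broadcast - 1
Range: 32.55.170.1 to 32.55.171.254


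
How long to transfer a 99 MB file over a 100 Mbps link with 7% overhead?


Effective throughput = 100 * (1 - 7/100) = 93 Mbps
File size in Mb = 99 * 8 = 792 Mb
Time = 792 / 93
Time = 8.5161 seconds


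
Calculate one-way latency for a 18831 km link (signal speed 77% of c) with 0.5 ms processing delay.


Speed = 0.77 * 3e5 km/s = 231000 km/s
Propagation delay = 18831 / 231000 = 0.0815 s = 81.5195 ms
Processing delay = 0.5 ms
Total one-way latency = 82.0195 ms


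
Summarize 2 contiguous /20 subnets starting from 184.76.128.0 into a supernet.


Original prefix: /20
Number of subnets: 2 = 2^1
New prefix = 20 - 1 = 19
Supernet: 184.76.128.0/19


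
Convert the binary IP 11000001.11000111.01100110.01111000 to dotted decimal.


11000001 = 193
11000111 = 199
01100110 = 102
01111000 = 120
IP: 193.199.102.120


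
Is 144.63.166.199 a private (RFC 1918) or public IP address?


RFC 1918 private ranges:
  10.0.0.0/8 (10.0.0.0 - 10.255.255.255)
  172.16.0.0/12 (172.16.0.0 - 172.31.255.255)
  192.168.0.0/16 (192.168.0.0 - 192.168.255.255)
Public (not in any RFC 1918 range)
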